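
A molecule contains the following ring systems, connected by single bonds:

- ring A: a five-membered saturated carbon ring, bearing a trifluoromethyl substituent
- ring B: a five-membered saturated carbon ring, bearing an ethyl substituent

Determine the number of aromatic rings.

0

Ring A has only sp³ atoms, so it is not fully conjugated — not aromatic (cyclopentane).
Ring B has only sp³ atoms, so it is not fully conjugated — not aromatic (cyclopentane).
No ring is aromatic. Total: 0.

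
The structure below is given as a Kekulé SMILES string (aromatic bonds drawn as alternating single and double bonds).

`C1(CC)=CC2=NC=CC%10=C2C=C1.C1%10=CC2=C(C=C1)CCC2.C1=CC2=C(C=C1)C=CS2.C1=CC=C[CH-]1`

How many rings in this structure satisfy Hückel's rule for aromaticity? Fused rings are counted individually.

6

The SMILES encodes two fused six-membered rings, each with three alternating double bonds; one ring is all carbon and the other has one ring nitrogen; a six-membered carbon ring with three alternating C=C double bonds, fused to a saturated five-membered carbon ring; a six-membered carbon ring with three alternating C=C double bonds, fused to a five-membered ring containing one sulfur and two C=C double bonds; a five-membered all-carbon ring bearing a negative charge on one carbon, with two C=C double bonds.
The fused 6/6-membered bicyclic (with one nitrogen) is a single π system with 10 sp² atoms and 10 π electrons from ring double bonds. 10 = 4(2)+2, so the system is aromatic and both rings count as aromatic (quinoline).
The 6-membered ring is fully conjugated (every ring atom contributes a p orbital); 3 ring double bonds give 6 π electrons. Since 6 = 4n+2 (n=1), it is aromatic (benzene ring).
The 5-membered ring has three sp³ carbons, so it is not fully conjugated — not aromatic (cyclopentane ring).
The fused 6/5-membered bicyclic (with one sulfur) is a single π system with 9 sp² atoms and 10 π electrons from ring double bonds plus a heteroatom lone pair. 10 = 4(2)+2, so the system is aromatic and both rings count as aromatic (benzothiophene).
The second 5-membered ring has a continuous p-orbital overlap around the ring; 2 ring double bonds (4 π electrons) plus the carbanion lone pair (2) give 6 π electrons. 6 = 4(1)+2, so it is aromatic (cyclopentadienyl anion).
6 of the 7 rings are aromatic. Total: 6.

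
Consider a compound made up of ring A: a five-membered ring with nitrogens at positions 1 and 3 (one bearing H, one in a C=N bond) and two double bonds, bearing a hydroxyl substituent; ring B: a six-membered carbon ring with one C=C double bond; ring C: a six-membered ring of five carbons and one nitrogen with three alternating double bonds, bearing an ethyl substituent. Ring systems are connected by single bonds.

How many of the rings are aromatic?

2

Ring A is fully conjugated (every ring atom contributes a p orbital); 2 ring double bonds (4 π electrons) plus a heteroatom lone pair (2) give 6 π electrons. 6 = 4(1)+2, so ring A is aromatic (imidazole).
Ring B has four sp³ carbons, so it is not fully conjugated — not aromatic (cyclohexene).
Ring C is planar and fully conjugated; 3 ring double bonds give 6 π electrons. 6 = 4(1)+2, so ring C is aromatic (pyridine).
Aromatic: A, C. Total: 2.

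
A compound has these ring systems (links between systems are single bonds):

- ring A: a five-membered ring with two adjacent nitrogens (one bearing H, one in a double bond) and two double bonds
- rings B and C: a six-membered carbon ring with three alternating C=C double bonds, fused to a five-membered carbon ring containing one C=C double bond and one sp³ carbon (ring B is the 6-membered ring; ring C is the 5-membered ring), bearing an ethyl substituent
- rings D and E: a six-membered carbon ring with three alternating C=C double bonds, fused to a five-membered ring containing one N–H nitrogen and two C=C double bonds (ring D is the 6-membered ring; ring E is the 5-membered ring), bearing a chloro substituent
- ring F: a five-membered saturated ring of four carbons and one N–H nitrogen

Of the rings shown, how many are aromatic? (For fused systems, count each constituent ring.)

4

Ring A has a continuous p-orbital overlap around the ring; 2 ring double bonds (4 π electrons) plus a heteroatom lone pair (2) give 6 π electrons. Since 6 = 4n+2 (n=1), ring A is aromatic (pyrazole).
Ring B has a continuous p-orbital overlap around the ring; 3 ring double bonds give 6 π electrons. That satisfies 4n+2 with n=1, so ring B is aromatic (benzene ring).
Ring C has one sp³ carbon, so it is not fully conjugated — not aromatic (cyclopentene ring).
Rings D and E form a fused bicyclic system (with one N–H) with 9 sp² atoms and 10 π electrons from ring double bonds plus a heteroatom lone pair. 10 = 4(2)+2, so the system is aromatic and both rings count as aromatic (indole).
Ring F has only sp³ atoms, so it is not fully conjugated — not aromatic (pyrrolidine).
Aromatic: A, B, D, E. Total: 4.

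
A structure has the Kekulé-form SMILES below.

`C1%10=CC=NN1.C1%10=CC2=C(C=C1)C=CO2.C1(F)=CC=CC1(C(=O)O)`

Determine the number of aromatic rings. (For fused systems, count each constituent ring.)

3

The SMILES encodes a five-membered ring with two adjacent nitrogens (one bearing H, one in a double bond) and two double bonds; a six-membered carbon ring with three alternating C=C double bonds, fused to a five-membered ring containing one oxygen and two C=C double bonds; a five-membered carbon ring with two conjugated C=C double bonds and one sp³ carbon.
The 5-membered ring with two adjacent nitrogens (one N–H, one =N–) is planar and fully conjugated; 2 ring double bonds (4 π electrons) plus a heteroatom lone pair (2) give 6 π electrons. Since 6 = 4n+2 (n=1), it is aromatic (pyrazole).
The fused 6/5-membered bicyclic (with one oxygen) is a single π system with 9 sp² atoms and 10 π electrons from ring double bonds plus a heteroatom lone pair. 10 = 4(2)+2, so the system is aromatic and both rings count as aromatic (benzofuran).
The 5-membered ring has one sp³ carbon, so it is not fully conjugated — not aromatic (cyclopentadiene).
3 of the 4 rings are aromatic. Total: 3.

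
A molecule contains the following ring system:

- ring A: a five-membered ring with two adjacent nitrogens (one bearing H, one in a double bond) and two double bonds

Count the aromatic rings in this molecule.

Ring A is planar and fully conjugated; 2 ring double bonds (4 π electrons) plus a heteroatom lone pair (2) give 6 π electrons. Since 6 = 4n+2 (n=1), ring A is aromatic (pyrazole).

1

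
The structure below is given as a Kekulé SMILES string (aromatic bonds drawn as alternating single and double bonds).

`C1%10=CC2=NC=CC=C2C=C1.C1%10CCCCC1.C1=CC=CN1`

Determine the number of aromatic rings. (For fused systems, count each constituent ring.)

The SMILES encodes two fused six-membered rings, each with three alternating double bonds; one ring is all carbon and the other has one ring nitrogen; a six-membered saturated carbon ring; a five-membered ring of four carbons and one nitrogen bearing a hydrogen, with two C=C double bonds.
The fused 6/6-membered bicyclic (with one nitrogen) is a single π system with 10 sp² atoms and 10 π electrons from ring double bonds. 10 = 4(2)+2, so the system is aromatic and both rings count as aromatic (quinoline).
The 6-membered ring has only sp³ atoms, so it is not fully conjugated — not aromatic (cyclohexane).
The 5-membered ring with one N–H is planar and fully conjugated; 2 ring double bonds (4 π electrons) plus a heteroatom lone pair (2) give 6 π electrons. That satisfies 4n+2 with n=1, so it is aromatic (pyrrole).
3 of the 4 rings are aromatic. Total: 3.

3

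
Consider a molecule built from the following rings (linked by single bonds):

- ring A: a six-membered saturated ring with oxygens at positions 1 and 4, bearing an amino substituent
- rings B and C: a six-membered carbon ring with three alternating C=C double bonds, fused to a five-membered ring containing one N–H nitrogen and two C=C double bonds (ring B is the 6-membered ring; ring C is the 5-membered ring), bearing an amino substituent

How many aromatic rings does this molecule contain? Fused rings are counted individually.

2

Ring A has only sp³ atoms, so it is not fully conjugated — not aromatic (1,4-dioxane).
Rings B and C form a fused bicyclic system (with one N–H) with 9 sp² atoms and 10 π electrons from ring double bonds plus a heteroatom lone pair. 10 = 4(2)+2, so the system is aromatic and both rings count as aromatic (indole).
Aromatic: B, C. Total: 2.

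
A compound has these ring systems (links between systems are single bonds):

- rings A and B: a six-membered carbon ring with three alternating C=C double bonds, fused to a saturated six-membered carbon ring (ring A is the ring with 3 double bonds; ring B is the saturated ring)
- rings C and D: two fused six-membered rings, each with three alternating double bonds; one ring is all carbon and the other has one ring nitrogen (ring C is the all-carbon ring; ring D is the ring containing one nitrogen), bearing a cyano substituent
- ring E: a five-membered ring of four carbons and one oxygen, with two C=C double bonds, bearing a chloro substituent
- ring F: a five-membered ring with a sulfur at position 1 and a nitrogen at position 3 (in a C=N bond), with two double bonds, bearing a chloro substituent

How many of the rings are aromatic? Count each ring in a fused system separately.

Ring A is planar and fully conjugated; 3 ring double bonds give 6 π electrons. That satisfies 4n+2 with n=1, so ring A is aromatic (benzene ring).
Ring B has four sp³ carbons, so it is not fully conjugated — not aromatic (cyclohexane ring).
Rings C and D form a fused bicyclic system (with one nitrogen) with 10 sp² atoms and 10 π electrons from ring double bonds. 10 = 4(2)+2, so the system is aromatic and both rings count as aromatic (quinoline).
Ring E is planar and fully conjugated; 2 ring double bonds (4 π electrons) plus a heteroatom lone pair (2) give 6 π electrons. Since 6 = 4n+2 (n=1), ring E is aromatic (furan).
Ring F is fully conjugated (every ring atom contributes a p orbital); 2 ring double bonds (4 π electrons) plus a heteroatom lone pair (2) give 6 π electrons. Since 6 = 4n+2 (n=1), ring F is aromatic (thiazole).
Aromatic: A, C, D, E, F. Total: 5.

5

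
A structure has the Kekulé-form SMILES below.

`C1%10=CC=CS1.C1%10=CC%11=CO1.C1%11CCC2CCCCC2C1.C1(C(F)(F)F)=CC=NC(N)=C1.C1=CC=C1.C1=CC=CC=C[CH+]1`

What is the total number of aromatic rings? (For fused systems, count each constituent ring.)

4

The SMILES encodes a five-membered ring of four carbons and one sulfur, with two C=C double bonds; a five-membered ring of four carbons and one oxygen, with two C=C double bonds; two fused six-membered saturated carbon rings; a six-membered ring of five carbons and one nitrogen with three alternating double bonds; a four-membered carbon ring with two alternating C=C double bonds; a seven-membered all-carbon ring bearing a positive charge on one carbon, with three C=C double bonds.
The 5-membered ring with one sulfur is fully conjugated (every ring atom contributes a p orbital); 2 ring double bonds (4 π electrons) plus a heteroatom lone pair (2) give 6 π electrons. 6 = 4(1)+2, so it is aromatic (thiophene).
The 5-membered ring with one oxygen is planar and fully conjugated; 2 ring double bonds (4 π electrons) plus a heteroatom lone pair (2) give 6 π electrons. Since 6 = 4n+2 (n=1), it is aromatic (furan).
The 6-membered ring has only sp³ atoms, so it is not fully conjugated — not aromatic (cyclohexane ring).
The second 6-membered ring has only sp³ atoms, so it is not fully conjugated — not aromatic (cyclohexane ring).
The 6-membered ring with one nitrogen is fully conjugated (every ring atom contributes a p orbital); 3 ring double bonds give 6 π electrons. That satisfies 4n+2 with n=1, so it is aromatic (pyridine).
The 4-membered ring has only sp² ring atoms; a planar conformation would have a fully conjugated π system of 4 electrons. But 4 = 4(1), which is 4n not 4n+2, so it is not aromatic (cyclobutadiene) — cyclobutadiene is antiaromatic and distorts to a rectangle.
The 7-membered ring is fully conjugated (every ring atom contributes a p orbital); 3 ring double bonds (6 π electrons) plus the carbocation's empty p orbital (0, but keeps the ring conjugated) give 6 π electrons. That satisfies 4n+2 with n=1, so it is aromatic (tropylium cation).
4 of the 7 rings are aromatic. Total: 4.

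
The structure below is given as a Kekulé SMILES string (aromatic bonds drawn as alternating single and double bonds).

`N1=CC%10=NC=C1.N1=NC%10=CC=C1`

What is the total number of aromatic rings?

The SMILES encodes a six-membered ring with nitrogens at positions 1 and 4 and three alternating double bonds; a six-membered ring with two adjacent nitrogens and three alternating double bonds.
The 6-membered ring with two nitrogens (1,4) is planar and fully conjugated; 3 ring double bonds give 6 π electrons. Since 6 = 4n+2 (n=1), it is aromatic (pyrazine).
The 6-membered ring with two nitrogens (1,2) is fully conjugated (every ring atom contributes a p orbital); 3 ring double bonds give 6 π electrons. That satisfies 4n+2 with n=1, so it is aromatic (pyridazine).
2 of the 2 rings are aromatic. Total: 2.

2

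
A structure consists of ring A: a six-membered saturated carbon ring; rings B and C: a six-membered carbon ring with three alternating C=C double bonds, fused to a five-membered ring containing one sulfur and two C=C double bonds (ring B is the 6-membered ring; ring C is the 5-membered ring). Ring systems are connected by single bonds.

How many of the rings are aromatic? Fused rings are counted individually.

2

Ring A has only sp³ atoms, so it is not fully conjugated — not aromatic (cyclohexane).
Rings B and C form a fused bicyclic system (with one sulfur) with 9 sp² atoms and 10 π electrons from ring double bonds plus a heteroatom lone pair. 10 = 4(2)+2, so the system is aromatic and both rings count as aromatic (benzothiophene).
Aromatic: B, C. Total: 2.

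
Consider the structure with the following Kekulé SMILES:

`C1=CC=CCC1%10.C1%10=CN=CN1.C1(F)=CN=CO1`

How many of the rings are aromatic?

2

The SMILES encodes a six-membered carbon ring with two conjugated C=C double bonds and two sp³ carbons; a five-membered ring with nitrogens at positions 1 and 3 (one bearing H, one in a C=N bond) and two double bonds; a five-membered ring with an oxygen at position 1 and a nitrogen at position 3 (in a C=N bond), with two double bonds.
The 6-membered ring has two sp³ carbons, so it is not fully conjugated — not aromatic (1,3-cyclohexadiene).
The 5-membered ring with two nitrogens (one N–H, one =N–) is fully conjugated (every ring atom contributes a p orbital); 2 ring double bonds (4 π electrons) plus a heteroatom lone pair (2) give 6 π electrons. Since 6 = 4n+2 (n=1), it is aromatic (imidazole).
The 5-membered ring with one oxygen and one =N– is fully conjugated (every ring atom contributes a p orbital); 2 ring double bonds (4 π electrons) plus a heteroatom lone pair (2) give 6 π electrons. Since 6 = 4n+2 (n=1), it is aromatic (oxazole).
2 of the 3 rings are aromatic. Total: 2.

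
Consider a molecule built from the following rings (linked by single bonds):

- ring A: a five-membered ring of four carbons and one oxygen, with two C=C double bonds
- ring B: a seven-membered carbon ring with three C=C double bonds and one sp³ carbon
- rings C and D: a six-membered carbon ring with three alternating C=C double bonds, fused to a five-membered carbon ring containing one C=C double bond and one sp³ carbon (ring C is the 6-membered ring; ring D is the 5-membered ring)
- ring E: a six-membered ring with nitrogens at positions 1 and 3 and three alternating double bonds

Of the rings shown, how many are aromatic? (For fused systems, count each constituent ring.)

3

Ring A is fully conjugated (every ring atom contributes a p orbital); 2 ring double bonds (4 π electrons) plus a heteroatom lone pair (2) give 6 π electrons. Since 6 = 4n+2 (n=1), ring A is aromatic (furan).
Ring B has one sp³ carbon, so it is not fully conjugated — not aromatic (cycloheptatriene).
Ring C is planar and fully conjugated; 3 ring double bonds give 6 π electrons. Since 6 = 4n+2 (n=1), ring C is aromatic (benzene ring).
Ring D has one sp³ carbon, so it is not fully conjugated — not aromatic (cyclopentene ring).
Ring E has a continuous p-orbital overlap around the ring; 3 ring double bonds give 6 π electrons. Since 6 = 4n+2 (n=1), ring E is aromatic (pyrimidine).
Aromatic: A, C, E. Total: 3.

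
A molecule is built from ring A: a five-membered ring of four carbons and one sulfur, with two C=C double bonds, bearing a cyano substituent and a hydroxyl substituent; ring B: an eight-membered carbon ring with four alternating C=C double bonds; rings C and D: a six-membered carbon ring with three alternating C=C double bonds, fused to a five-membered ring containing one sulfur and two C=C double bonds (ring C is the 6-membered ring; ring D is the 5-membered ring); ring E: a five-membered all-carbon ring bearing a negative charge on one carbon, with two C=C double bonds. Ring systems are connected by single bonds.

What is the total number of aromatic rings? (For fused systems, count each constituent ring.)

Ring A has a continuous p-orbital overlap around the ring; 2 ring double bonds (4 π electrons) plus a heteroatom lone pair (2) give 6 π electrons. Since 6 = 4n+2 (n=1), ring A is aromatic (thiophene).
Ring B has only sp² ring atoms; a planar conformation would have a fully conjugated π system of 8 electrons. But 8 = 4(2), which is 4n not 4n+2, so ring B is not aromatic (cyclooctatetraene) — cyclooctatetraene distorts into a non-planar tub to avoid antiaromaticity.
Rings C and D form a fused bicyclic system (with one sulfur) with 9 sp² atoms and 10 π electrons from ring double bonds plus a heteroatom lone pair. 10 = 4(2)+2, so the system is aromatic and both rings count as aromatic (benzothiophene).
Ring E is planar and fully conjugated; 2 ring double bonds (4 π electrons) plus the carbanion lone pair (2) give 6 π electrons. 6 = 4(1)+2, so ring E is aromatic (cyclopentadienyl anion).
Aromatic: A, C, D, E. Total: 4.

4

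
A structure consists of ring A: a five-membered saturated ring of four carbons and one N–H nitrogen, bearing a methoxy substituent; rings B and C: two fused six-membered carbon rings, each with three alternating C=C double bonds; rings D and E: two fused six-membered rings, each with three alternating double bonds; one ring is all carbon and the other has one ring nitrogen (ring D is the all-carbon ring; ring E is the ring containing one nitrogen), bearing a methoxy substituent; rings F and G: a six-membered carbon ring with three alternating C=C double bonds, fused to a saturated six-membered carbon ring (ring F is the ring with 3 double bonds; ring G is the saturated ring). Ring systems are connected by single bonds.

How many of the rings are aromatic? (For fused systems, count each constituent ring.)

Ring A has only sp³ atoms, so it is not fully conjugated — not aromatic (pyrrolidine).
Rings B and C form a fused bicyclic system with 10 sp² atoms and 10 π electrons from ring double bonds. 10 = 4(2)+2, so the system is aromatic and both rings count as aromatic (naphthalene).
Rings D and E form a fused bicyclic system (with one nitrogen) with 10 sp² atoms and 10 π electrons from ring double bonds. 10 = 4(2)+2, so the system is aromatic and both rings count as aromatic (quinoline).
Ring F has a continuous p-orbital overlap around the ring; 3 ring double bonds give 6 π electrons. Since 6 = 4n+2 (n=1), ring F is aromatic (benzene ring).
Ring G has four sp³ carbons, so it is not fully conjugated — not aromatic (cyclohexane ring).
Aromatic: B, C, D, E, F. Total: 5.

5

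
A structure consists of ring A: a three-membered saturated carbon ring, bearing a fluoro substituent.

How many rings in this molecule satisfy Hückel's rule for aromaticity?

Ring A has only sp³ atoms, so it is not fully conjugated — not aromatic (cyclopropane).

0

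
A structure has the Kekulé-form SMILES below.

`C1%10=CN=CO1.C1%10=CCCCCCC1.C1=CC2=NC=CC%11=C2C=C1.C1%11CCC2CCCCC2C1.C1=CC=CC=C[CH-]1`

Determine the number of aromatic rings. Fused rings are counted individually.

3

The SMILES encodes a five-membered ring with an oxygen at position 1 and a nitrogen at position 3 (in a C=N bond), with two double bonds; an eight-membered carbon ring with one C=C double bond; two fused six-membered rings, each with three alternating double bonds; one ring is all carbon and the other has one ring nitrogen; two fused six-membered saturated carbon rings; a seven-membered all-carbon ring bearing a negative charge on one carbon, with three C=C double bonds.
The 5-membered ring with one oxygen and one =N– is planar and fully conjugated; 2 ring double bonds (4 π electrons) plus a heteroatom lone pair (2) give 6 π electrons. Since 6 = 4n+2 (n=1), it is aromatic (oxazole).
The 8-membered ring has six sp³ carbons, so it is not fully conjugated — not aromatic (cyclooctene).
The fused 6/6-membered bicyclic (with one nitrogen) is a single π system with 10 sp² atoms and 10 π electrons from ring double bonds. 10 = 4(2)+2, so the system is aromatic and both rings count as aromatic (quinoline).
The 6-membered ring has only sp³ atoms, so it is not fully conjugated — not aromatic (cyclohexane ring).
The second 6-membered ring has only sp³ atoms, so it is not fully conjugated — not aromatic (cyclohexane ring).
The 7-membered ring has only sp² ring atoms; a planar conformation would have a fully conjugated π system of 8 electrons. But 8 = 4(2), which is 4n not 4n+2, so it is not aromatic (cycloheptatrienyl anion).
3 of the 7 rings are aromatic. Total: 3.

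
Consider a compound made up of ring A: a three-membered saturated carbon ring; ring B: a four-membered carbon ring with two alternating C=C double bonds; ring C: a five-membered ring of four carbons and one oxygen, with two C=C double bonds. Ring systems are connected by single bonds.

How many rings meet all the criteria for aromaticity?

Ring A has only sp³ atoms, so it is not fully conjugated — not aromatic (cyclopropane).
Ring B has only sp² ring atoms; a planar conformation would have a fully conjugated π system of 4 electrons. But 4 = 4(1), which is 4n not 4n+2, so ring B is not aromatic (cyclobutadiene) — cyclobutadiene is antiaromatic and distorts to a rectangle.
Ring C is planar and fully conjugated; 2 ring double bonds (4 π electrons) plus a heteroatom lone pair (2) give 6 π electrons. That satisfies 4n+2 with n=1, so ring C is aromatic (furan).
Aromatic: C. Total: 1.

1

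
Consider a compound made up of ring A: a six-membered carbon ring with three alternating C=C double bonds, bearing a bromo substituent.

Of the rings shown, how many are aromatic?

1

Ring A is planar and fully conjugated; 3 ring double bonds give 6 π electrons. That satisfies 4n+2 with n=1, so ring A is aromatic (benzene).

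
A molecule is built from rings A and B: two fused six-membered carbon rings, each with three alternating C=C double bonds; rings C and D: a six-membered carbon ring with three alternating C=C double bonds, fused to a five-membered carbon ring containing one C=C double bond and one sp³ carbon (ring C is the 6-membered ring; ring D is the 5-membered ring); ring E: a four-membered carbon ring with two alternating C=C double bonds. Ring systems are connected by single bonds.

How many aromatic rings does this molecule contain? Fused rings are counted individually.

Rings A and B form a fused bicyclic system with 10 sp² atoms and 10 π electrons from ring double bonds. 10 = 4(2)+2, so the system is aromatic and both rings count as aromatic (naphthalene).
Ring C has a continuous p-orbital overlap around the ring; 3 ring double bonds give 6 π electrons. Since 6 = 4n+2 (n=1), ring C is aromatic (benzene ring).
Ring D has one sp³ carbon, so it is not fully conjugated — not aromatic (cyclopentene ring).
Ring E has only sp² ring atoms; a planar conformation would have a fully conjugated π system of 4 electrons. But 4 = 4(1), which is 4n not 4n+2, so ring E is not aromatic (cyclobutadiene) — cyclobutadiene is antiaromatic and distorts to a rectangle.
Aromatic: A, B, C. Total: 3.

3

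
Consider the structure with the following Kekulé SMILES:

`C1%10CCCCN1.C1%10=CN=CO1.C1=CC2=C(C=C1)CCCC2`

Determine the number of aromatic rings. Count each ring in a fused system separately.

2

The SMILES encodes a six-membered saturated ring of five carbons and one N–H nitrogen; a five-membered ring with an oxygen at position 1 and a nitrogen at position 3 (in a C=N bond), with two double bonds; a six-membered carbon ring with three alternating C=C double bonds, fused to a saturated six-membered carbon ring.
The 6-membered ring with one N–H has only sp³ atoms, so it is not fully conjugated — not aromatic (piperidine).
The 5-membered ring with one oxygen and one =N– is planar and fully conjugated; 2 ring double bonds (4 π electrons) plus a heteroatom lone pair (2) give 6 π electrons. 6 = 4(1)+2, so it is aromatic (oxazole).
The 6-membered ring is fully conjugated (every ring atom contributes a p orbital); 3 ring double bonds give 6 π electrons. 6 = 4(1)+2, so it is aromatic (benzene ring).
The second 6-membered ring has four sp³ carbons, so it is not fully conjugated — not aromatic (cyclohexane ring).
2 of the 4 rings are aromatic. Total: 2.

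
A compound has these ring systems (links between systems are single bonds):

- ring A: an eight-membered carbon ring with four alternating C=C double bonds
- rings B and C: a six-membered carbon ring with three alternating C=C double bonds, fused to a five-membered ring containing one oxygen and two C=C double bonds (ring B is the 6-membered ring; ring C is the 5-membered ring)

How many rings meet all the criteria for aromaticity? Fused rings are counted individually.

Ring A has only sp² ring atoms; a planar conformation would have a fully conjugated π system of 8 electrons. But 8 = 4(2), which is 4n not 4n+2, so ring A is not aromatic (cyclooctatetraene) — cyclooctatetraene distorts into a non-planar tub to avoid antiaromaticity.
Rings B and C form a fused bicyclic system (with one oxygen) with 9 sp² atoms and 10 π electrons from ring double bonds plus a heteroatom lone pair. 10 = 4(2)+2, so the system is aromatic and both rings count as aromatic (benzofuran).
Aromatic: B, C. Total: 2.

2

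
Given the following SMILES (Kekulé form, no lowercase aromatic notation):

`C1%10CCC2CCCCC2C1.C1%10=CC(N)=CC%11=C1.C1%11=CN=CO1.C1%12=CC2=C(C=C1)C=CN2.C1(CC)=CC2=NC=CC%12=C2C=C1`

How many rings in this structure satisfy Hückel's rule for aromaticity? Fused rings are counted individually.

6

The SMILES encodes two fused six-membered saturated carbon rings; a six-membered carbon ring with three alternating C=C double bonds; a five-membered ring with an oxygen at position 1 and a nitrogen at position 3 (in a C=N bond), with two double bonds; a six-membered carbon ring with three alternating C=C double bonds, fused to a five-membered ring containing one N–H nitrogen and two C=C double bonds; two fused six-membered rings, each with three alternating double bonds; one ring is all carbon and the other has one ring nitrogen.
The 6-membered ring has only sp³ atoms, so it is not fully conjugated — not aromatic (cyclohexane ring).
The second 6-membered ring has only sp³ atoms, so it is not fully conjugated — not aromatic (cyclohexane ring).
The third 6-membered ring is fully conjugated (every ring atom contributes a p orbital); 3 ring double bonds give 6 π electrons. That satisfies 4n+2 with n=1, so it is aromatic (benzene).
The 5-membered ring with one oxygen and one =N– is planar and fully conjugated; 2 ring double bonds (4 π electrons) plus a heteroatom lone pair (2) give 6 π electrons. 6 = 4(1)+2, so it is aromatic (oxazole).
The fused 6/5-membered bicyclic (with one N–H) is a single π system with 9 sp² atoms and 10 π electrons from ring double bonds plus a heteroatom lone pair. 10 = 4(2)+2, so the system is aromatic and both rings count as aromatic (indole).
The fused 6/6-membered bicyclic (with one nitrogen) is a single π system with 10 sp² atoms and 10 π electrons from ring double bonds. 10 = 4(2)+2, so the system is aromatic and both rings count as aromatic (quinoline).
6 of the 8 rings are aromatic. Total: 6.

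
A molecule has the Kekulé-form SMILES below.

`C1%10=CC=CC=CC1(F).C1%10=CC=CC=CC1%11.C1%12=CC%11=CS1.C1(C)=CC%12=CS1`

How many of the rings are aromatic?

The SMILES encodes a seven-membered carbon ring with three C=C double bonds and one sp³ carbon; a seven-membered carbon ring with three C=C double bonds and one sp³ carbon; a five-membered ring of four carbons and one sulfur, with two C=C double bonds; a five-membered ring of four carbons and one sulfur, with two C=C double bonds.
The 7-membered ring has one sp³ carbon, so it is not fully conjugated — not aromatic (cycloheptatriene).
The second 7-membered ring has one sp³ carbon, so it is not fully conjugated — not aromatic (cycloheptatriene).
The 5-membered ring with one sulfur is fully conjugated (every ring atom contributes a p orbital); 2 ring double bonds (4 π electrons) plus a heteroatom lone pair (2) give 6 π electrons. Since 6 = 4n+2 (n=1), it is aromatic (thiophene).
The second 5-membered ring with one sulfur is fully conjugated (every ring atom contributes a p orbital); 2 ring double bonds (4 π electrons) plus a heteroatom lone pair (2) give 6 π electrons. 6 = 4(1)+2, so it is aromatic (thiophene).
2 of the 4 rings are aromatic. Total: 2.

2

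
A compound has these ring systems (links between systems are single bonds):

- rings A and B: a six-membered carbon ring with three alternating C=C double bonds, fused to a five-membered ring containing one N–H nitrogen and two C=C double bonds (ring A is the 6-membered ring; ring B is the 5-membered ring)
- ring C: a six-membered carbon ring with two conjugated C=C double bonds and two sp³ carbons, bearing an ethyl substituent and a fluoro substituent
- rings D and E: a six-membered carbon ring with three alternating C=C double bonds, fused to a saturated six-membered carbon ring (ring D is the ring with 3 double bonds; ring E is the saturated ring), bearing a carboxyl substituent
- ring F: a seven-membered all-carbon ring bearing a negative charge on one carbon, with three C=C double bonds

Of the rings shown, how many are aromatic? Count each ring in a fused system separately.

3

Rings A and B form a fused bicyclic system (with one N–H) with 9 sp² atoms and 10 π electrons from ring double bonds plus a heteroatom lone pair. 10 = 4(2)+2, so the system is aromatic and both rings count as aromatic (indole).
Ring C has two sp³ carbons, so it is not fully conjugated — not aromatic (1,3-cyclohexadiene).
Ring D is planar and fully conjugated; 3 ring double bonds give 6 π electrons. 6 = 4(1)+2, so ring D is aromatic (benzene ring).
Ring E has four sp³ carbons, so it is not fully conjugated — not aromatic (cyclohexane ring).
Ring F has only sp² ring atoms; a planar conformation would have a fully conjugated π system of 8 electrons. But 8 = 4(2), which is 4n not 4n+2, so ring F is not aromatic (cycloheptatrienyl anion).
Aromatic: A, B, D. Total: 3.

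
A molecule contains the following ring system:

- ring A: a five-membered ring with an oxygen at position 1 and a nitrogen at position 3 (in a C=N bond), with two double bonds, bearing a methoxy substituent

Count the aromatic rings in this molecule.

Ring A is fully conjugated (every ring atom contributes a p orbital); 2 ring double bonds (4 π electrons) plus a heteroatom lone pair (2) give 6 π electrons. That satisfies 4n+2 with n=1, so ring A is aromatic (oxazole).

1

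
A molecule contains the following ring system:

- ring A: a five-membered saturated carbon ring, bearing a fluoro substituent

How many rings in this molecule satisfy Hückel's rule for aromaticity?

Ring A has only sp³ atoms, so it is not fully conjugated — not aromatic (cyclopentane).

0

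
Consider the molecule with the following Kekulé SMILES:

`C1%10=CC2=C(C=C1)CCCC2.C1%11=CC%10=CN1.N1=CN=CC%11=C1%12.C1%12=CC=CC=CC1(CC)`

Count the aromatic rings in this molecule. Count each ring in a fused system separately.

The SMILES encodes a six-membered carbon ring with three alternating C=C double bonds, fused to a saturated six-membered carbon ring; a five-membered ring of four carbons and one nitrogen bearing a hydrogen, with two C=C double bonds; a six-membered ring with nitrogens at positions 1 and 3 and three alternating double bonds; a seven-membered carbon ring with three C=C double bonds and one sp³ carbon.
The 6-membered ring is fully conjugated (every ring atom contributes a p orbital); 3 ring double bonds give 6 π electrons. That satisfies 4n+2 with n=1, so it is aromatic (benzene ring).
The second 6-membered ring has four sp³ carbons, so it is not fully conjugated — not aromatic (cyclohexane ring).
The 5-membered ring with one N–H is planar and fully conjugated; 2 ring double bonds (4 π electrons) plus a heteroatom lone pair (2) give 6 π electrons. That satisfies 4n+2 with n=1, so it is aromatic (pyrrole).
The 6-membered ring with two nitrogens (1,3) is fully conjugated (every ring atom contributes a p orbital); 3 ring double bonds give 6 π electrons. Since 6 = 4n+2 (n=1), it is aromatic (pyrimidine).
The 7-membered ring has one sp³ carbon, so it is not fully conjugated — not aromatic (cycloheptatriene).
3 of the 5 rings are aromatic. Total: 3.

3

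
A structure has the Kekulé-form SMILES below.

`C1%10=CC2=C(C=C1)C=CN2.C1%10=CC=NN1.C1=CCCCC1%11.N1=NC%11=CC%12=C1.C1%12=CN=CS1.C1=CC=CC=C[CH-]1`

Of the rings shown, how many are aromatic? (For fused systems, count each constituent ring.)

5

The SMILES encodes a six-membered carbon ring with three alternating C=C double bonds, fused to a five-membered ring containing one N–H nitrogen and two C=C double bonds; a five-membered ring with two adjacent nitrogens (one bearing H, one in a double bond) and two double bonds; a six-membered carbon ring with one C=C double bond; a six-membered ring with two adjacent nitrogens and three alternating double bonds; a five-membered ring with a sulfur at position 1 and a nitrogen at position 3 (in a C=N bond), with two double bonds; a seven-membered all-carbon ring bearing a negative charge on one carbon, with three C=C double bonds.
The fused 6/5-membered bicyclic (with one N–H) is a single π system with 9 sp² atoms and 10 π electrons from ring double bonds plus a heteroatom lone pair. 10 = 4(2)+2, so the system is aromatic and both rings count as aromatic (indole).
The 5-membered ring with two adjacent nitrogens (one N–H, one =N–) has a continuous p-orbital overlap around the ring; 2 ring double bonds (4 π electrons) plus a heteroatom lone pair (2) give 6 π electrons. Since 6 = 4n+2 (n=1), it is aromatic (pyrazole).
The 6-membered ring has four sp³ carbons, so it is not fully conjugated — not aromatic (cyclohexene).
The 6-membered ring with two nitrogens (1,2) is fully conjugated (every ring atom contributes a p orbital); 3 ring double bonds give 6 π electrons. Since 6 = 4n+2 (n=1), it is aromatic (pyridazine).
The 5-membered ring with one sulfur and one =N– is fully conjugated (every ring atom contributes a p orbital); 2 ring double bonds (4 π electrons) plus a heteroatom lone pair (2) give 6 π electrons. That satisfies 4n+2 with n=1, so it is aromatic (thiazole).
The 7-membered ring has only sp² ring atoms; a planar conformation would have a fully conjugated π system of 8 electrons. But 8 = 4(2), which is 4n not 4n+2, so it is not aromatic (cycloheptatrienyl anion).
5 of the 7 rings are aromatic. Total: 5.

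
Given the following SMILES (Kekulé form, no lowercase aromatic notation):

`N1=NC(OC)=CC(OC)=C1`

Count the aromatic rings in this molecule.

1

The SMILES encodes a six-membered ring with two adjacent nitrogens and three alternating double bonds.
The 6-membered ring with two nitrogens (1,2) is fully conjugated (every ring atom contributes a p orbital); 3 ring double bonds give 6 π electrons. That satisfies 4n+2 with n=1, so it is aromatic (pyridazine).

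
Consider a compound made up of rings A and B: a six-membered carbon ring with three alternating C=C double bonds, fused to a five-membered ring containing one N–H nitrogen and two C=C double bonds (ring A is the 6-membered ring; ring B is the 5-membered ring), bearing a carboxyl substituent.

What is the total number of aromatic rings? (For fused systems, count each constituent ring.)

Rings A and B form a fused bicyclic system (with one N–H) with 9 sp² atoms and 10 π electrons from ring double bonds plus a heteroatom lone pair. 10 = 4(2)+2, so the system is aromatic and both rings count as aromatic (indole).
Aromatic: A, B. Total: 2.

2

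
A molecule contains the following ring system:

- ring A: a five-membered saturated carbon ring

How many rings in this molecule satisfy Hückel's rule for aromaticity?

Ring A has only sp³ atoms, so it is not fully conjugated — not aromatic (cyclopentane).

0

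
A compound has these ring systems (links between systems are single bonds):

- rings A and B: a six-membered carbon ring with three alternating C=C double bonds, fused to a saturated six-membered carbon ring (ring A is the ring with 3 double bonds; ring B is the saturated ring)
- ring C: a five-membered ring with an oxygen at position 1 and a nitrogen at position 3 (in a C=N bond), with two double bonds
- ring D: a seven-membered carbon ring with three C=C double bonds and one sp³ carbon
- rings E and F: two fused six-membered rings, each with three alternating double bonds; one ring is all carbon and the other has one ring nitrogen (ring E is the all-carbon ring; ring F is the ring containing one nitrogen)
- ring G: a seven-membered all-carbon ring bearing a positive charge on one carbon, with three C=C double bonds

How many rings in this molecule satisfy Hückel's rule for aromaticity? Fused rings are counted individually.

5

Ring A is planar and fully conjugated; 3 ring double bonds give 6 π electrons. That satisfies 4n+2 with n=1, so ring A is aromatic (benzene ring).
Ring B has four sp³ carbons, so it is not fully conjugated — not aromatic (cyclohexane ring).
Ring C is fully conjugated (every ring atom contributes a p orbital); 2 ring double bonds (4 π electrons) plus a heteroatom lone pair (2) give 6 π electrons. Since 6 = 4n+2 (n=1), ring C is aromatic (oxazole).
Ring D has one sp³ carbon, so it is not fully conjugated — not aromatic (cycloheptatriene).
Rings E and F form a fused bicyclic system (with one nitrogen) with 10 sp² atoms and 10 π electrons from ring double bonds. 10 = 4(2)+2, so the system is aromatic and both rings count as aromatic (quinoline).
Ring G is planar and fully conjugated; 3 ring double bonds (6 π electrons) plus the carbocation's empty p orbital (0, but keeps the ring conjugated) give 6 π electrons. Since 6 = 4n+2 (n=1), ring G is aromatic (tropylium cation).
Aromatic: A, C, E, F, G. Total: 5.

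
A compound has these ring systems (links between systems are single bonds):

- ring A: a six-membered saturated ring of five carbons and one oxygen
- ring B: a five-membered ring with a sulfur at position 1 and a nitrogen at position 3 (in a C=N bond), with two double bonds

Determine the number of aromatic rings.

1

Ring A has only sp³ atoms, so it is not fully conjugated — not aromatic (tetrahydropyran).
Ring B is planar and fully conjugated; 2 ring double bonds (4 π electrons) plus a heteroatom lone pair (2) give 6 π electrons. Since 6 = 4n+2 (n=1), ring B is aromatic (thiazole).
Aromatic: B. Total: 1.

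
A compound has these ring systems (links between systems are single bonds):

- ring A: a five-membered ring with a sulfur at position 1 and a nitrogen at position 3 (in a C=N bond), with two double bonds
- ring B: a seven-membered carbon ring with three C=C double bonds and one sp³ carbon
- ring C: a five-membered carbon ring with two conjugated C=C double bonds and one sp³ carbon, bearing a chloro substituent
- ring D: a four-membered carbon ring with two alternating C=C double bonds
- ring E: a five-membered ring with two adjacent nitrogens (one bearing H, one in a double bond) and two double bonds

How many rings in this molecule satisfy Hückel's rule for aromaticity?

2

Ring A has a continuous p-orbital overlap around the ring; 2 ring double bonds (4 π electrons) plus a heteroatom lone pair (2) give 6 π electrons. That satisfies 4n+2 with n=1, so ring A is aromatic (thiazole).
Ring B has one sp³ carbon, so it is not fully conjugated — not aromatic (cycloheptatriene).
Ring C has one sp³ carbon, so it is not fully conjugated — not aromatic (cyclopentadiene).
Ring D has only sp² ring atoms; a planar conformation would have a fully conjugated π system of 4 electrons. But 4 = 4(1), which is 4n not 4n+2, so ring D is not aromatic (cyclobutadiene) — cyclobutadiene is antiaromatic and distorts to a rectangle.
Ring E is planar and fully conjugated; 2 ring double bonds (4 π electrons) plus a heteroatom lone pair (2) give 6 π electrons. That satisfies 4n+2 with n=1, so ring E is aromatic (pyrazole).
Aromatic: A, E. Total: 2.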